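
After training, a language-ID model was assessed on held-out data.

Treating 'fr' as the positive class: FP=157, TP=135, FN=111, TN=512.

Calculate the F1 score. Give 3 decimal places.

0.502

Precision = TP/(TP+FP) = 135/292 = 0.4623
Recall = TP/(TP+FN) = 135/246 = 0.5488
F1 = 2·TP/(2·TP+FP+FN) = 270/538 = 0.502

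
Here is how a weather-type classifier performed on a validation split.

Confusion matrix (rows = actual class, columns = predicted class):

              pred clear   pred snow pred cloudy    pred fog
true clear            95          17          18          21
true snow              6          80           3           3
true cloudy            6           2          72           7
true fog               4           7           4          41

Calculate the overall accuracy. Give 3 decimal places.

Accuracy = trace / total = (95+80+72+41=288) / 386 = 288/386 = 0.746

0.746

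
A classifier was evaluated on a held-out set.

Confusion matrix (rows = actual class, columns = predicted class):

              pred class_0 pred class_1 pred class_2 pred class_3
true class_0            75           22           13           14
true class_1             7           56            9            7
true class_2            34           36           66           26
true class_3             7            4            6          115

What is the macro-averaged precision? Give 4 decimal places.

Per-class precision (TP/(TP+FP)):
  class_0: TP=75, FP=7+34+7=48 → 75/123 = 0.60976
  class_1: TP=56, FP=22+36+4=62 → 56/118 = 0.47458
  class_2: TP=66, FP=13+9+6=28 → 66/94 = 0.70213
  class_3: TP=115, FP=14+7+26=47 → 115/162 = 0.70988
Macro-precision = mean = (0.60976 + 0.47458 + 0.70213 + 0.70988) / 4 = 0.6241

0.6241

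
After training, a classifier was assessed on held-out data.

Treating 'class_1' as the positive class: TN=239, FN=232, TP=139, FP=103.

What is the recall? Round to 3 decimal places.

0.375

Recall = TP/(TP+FN) = 139/(139+232) = 139/371 = 0.375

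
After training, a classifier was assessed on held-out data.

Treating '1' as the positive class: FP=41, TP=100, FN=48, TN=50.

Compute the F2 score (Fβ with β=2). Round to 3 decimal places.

0.682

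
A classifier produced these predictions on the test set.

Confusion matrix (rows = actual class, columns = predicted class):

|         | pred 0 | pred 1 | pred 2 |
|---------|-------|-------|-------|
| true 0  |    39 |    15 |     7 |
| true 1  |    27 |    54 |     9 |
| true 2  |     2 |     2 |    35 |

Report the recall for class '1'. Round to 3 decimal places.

0.600

recall = TP/(TP+FN).
1: TP=54, FN=27+9=36 → 54/90 = 0.6000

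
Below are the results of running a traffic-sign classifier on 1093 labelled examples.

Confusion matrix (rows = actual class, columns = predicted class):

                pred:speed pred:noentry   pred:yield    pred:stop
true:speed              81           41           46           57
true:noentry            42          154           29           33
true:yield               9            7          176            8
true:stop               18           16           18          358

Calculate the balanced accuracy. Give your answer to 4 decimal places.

Balanced accuracy = mean of per-class recall.
  speed: recall = 81/225 = 0.36000
  noentry: recall = 154/258 = 0.59690
  yield: recall = 176/200 = 0.88000
  stop: recall = 358/410 = 0.87317
Mean = (0.36000 + 0.59690 + 0.88000 + 0.87317) / 4 = 0.6775

0.6775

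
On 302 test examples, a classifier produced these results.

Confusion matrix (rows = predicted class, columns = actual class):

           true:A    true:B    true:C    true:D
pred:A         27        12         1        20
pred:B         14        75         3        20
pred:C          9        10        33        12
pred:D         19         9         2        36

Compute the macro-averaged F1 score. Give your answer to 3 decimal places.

0.554

Per-class F1 score (2·TP/(2·TP+FP+FN)):
  A: TP=27, FP=12+1+20=33, FN=14+9+19=42 → 54/129 = 0.4186
  B: TP=75, FP=14+3+20=37, FN=12+10+9=31 → 150/218 = 0.6881
  C: TP=33, FP=9+10+12=31, FN=1+3+2=6 → 66/103 = 0.6408
  D: TP=36, FP=19+9+2=30, FN=20+20+12=52 → 72/154 = 0.4675
Macro-F1 score = mean = (0.4186 + 0.6881 + 0.6408 + 0.4675) / 4 = 0.554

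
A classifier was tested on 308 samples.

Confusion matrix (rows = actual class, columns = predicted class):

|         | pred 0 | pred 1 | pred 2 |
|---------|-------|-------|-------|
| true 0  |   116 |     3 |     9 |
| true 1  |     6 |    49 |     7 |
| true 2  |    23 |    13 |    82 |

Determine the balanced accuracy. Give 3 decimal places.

0.797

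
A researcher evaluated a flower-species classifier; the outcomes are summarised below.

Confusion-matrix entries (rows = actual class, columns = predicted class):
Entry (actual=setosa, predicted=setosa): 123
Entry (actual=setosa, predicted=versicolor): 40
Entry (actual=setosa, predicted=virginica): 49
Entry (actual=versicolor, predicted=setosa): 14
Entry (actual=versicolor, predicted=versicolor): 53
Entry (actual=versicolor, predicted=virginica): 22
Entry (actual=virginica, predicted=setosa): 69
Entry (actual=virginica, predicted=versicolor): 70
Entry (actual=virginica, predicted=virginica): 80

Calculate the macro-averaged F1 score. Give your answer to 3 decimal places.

Per-class F1 score (2·TP/(2·TP+FP+FN)):
  setosa: TP=123, FP=14+69=83, FN=40+49=89 → 246/418 = 0.5885
  versicolor: TP=53, FP=40+70=110, FN=14+22=36 → 106/252 = 0.4206
  virginica: TP=80, FP=49+22=71, FN=69+70=139 → 160/370 = 0.4324
Macro-F1 score = mean = (0.5885 + 0.4206 + 0.4324) / 3 = 0.481

0.481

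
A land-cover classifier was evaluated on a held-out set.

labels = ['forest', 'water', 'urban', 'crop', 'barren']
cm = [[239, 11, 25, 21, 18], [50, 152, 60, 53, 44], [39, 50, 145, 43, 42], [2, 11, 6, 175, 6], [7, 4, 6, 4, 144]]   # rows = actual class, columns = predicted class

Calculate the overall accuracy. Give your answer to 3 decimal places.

0.630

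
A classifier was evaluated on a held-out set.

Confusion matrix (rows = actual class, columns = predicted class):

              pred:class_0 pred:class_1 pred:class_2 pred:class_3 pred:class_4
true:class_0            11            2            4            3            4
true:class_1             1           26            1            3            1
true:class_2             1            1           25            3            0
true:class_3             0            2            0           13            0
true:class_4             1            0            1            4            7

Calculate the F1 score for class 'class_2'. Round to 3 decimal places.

0.820

F1 score = 2·TP/(2·TP+FP+FN).
class_2: TP=25, FP=4+1+0+1=6, FN=1+1+3+0=5 → 50/61 = 0.8197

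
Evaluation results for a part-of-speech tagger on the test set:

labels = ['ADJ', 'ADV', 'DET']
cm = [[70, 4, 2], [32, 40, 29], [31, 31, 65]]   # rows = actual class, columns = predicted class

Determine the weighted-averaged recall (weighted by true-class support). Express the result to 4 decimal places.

0.5757

Per-class recall (TP/(TP+FN)):
  ADJ: TP=70, FN=4+2=6 → 70/76 = 0.92105
  ADV: TP=40, FN=32+29=61 → 40/101 = 0.39604
  DET: TP=65, FN=31+31=62 → 65/127 = 0.51181
Weighted-recall = Σ (supportᵢ/N)·recallᵢ with N=304: (76/304)·0.92105 + (101/304)·0.39604 + (127/304)·0.51181 = 0.5757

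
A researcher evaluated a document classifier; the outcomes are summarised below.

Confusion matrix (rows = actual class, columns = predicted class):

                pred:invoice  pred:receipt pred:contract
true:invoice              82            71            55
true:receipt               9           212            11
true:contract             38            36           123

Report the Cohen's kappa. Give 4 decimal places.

Observed agreement pₒ = trace/N = 417/637 = 0.65463
Expected agreement pₑ = Σ (rowᵢ·colᵢ)/N² = (208·129 + 232·319 + 197·189)/637² = 0.34027
κ = (pₒ − pₑ)/(1 − pₑ) = (0.65463 − 0.34027)/(1 − 0.34027) = 0.4765

0.4765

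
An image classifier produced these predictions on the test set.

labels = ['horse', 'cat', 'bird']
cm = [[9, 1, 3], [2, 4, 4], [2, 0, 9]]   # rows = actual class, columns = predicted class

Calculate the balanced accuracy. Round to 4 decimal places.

0.6368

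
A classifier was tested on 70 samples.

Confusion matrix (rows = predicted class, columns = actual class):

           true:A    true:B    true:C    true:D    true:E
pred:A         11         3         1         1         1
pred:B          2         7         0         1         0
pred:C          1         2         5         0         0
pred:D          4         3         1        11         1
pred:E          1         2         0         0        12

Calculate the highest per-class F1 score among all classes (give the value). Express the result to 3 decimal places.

0.828

Per-class F1 score (2·TP/(2·TP+FP+FN)):
  A: TP=11, FP=3+1+1+1=6, FN=2+1+4+1=8 → 22/36 = 0.6111
  B: TP=7, FP=2+0+1+0=3, FN=3+2+3+2=10 → 14/27 = 0.5185
  C: TP=5, FP=1+2+0+0=3, FN=1+0+1+0=2 → 10/15 = 0.6667
  D: TP=11, FP=4+3+1+1=9, FN=1+1+0+0=2 → 22/33 = 0.6667
  E: TP=12, FP=1+2+0+0=3, FN=1+0+0+1=2 → 24/29 = 0.8276
Highest is class 'E' with F1 score = 0.828.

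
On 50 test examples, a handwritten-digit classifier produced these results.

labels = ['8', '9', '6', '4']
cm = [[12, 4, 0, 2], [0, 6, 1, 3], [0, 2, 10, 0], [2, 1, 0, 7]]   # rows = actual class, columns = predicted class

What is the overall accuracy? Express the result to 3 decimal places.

0.700

Accuracy = trace / total = (12+6+10+7=35) / 50 = 35/50 = 0.700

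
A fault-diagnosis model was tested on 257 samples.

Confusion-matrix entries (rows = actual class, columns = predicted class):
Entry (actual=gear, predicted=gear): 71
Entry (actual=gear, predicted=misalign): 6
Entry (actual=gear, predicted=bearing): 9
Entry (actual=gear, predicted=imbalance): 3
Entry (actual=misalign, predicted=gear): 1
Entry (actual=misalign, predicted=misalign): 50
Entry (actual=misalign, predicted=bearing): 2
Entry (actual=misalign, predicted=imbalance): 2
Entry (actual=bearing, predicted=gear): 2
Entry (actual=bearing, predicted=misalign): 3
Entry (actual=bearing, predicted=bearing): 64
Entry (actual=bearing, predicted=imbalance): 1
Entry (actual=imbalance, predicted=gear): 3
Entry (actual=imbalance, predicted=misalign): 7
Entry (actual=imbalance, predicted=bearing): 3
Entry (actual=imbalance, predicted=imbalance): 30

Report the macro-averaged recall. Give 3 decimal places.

0.830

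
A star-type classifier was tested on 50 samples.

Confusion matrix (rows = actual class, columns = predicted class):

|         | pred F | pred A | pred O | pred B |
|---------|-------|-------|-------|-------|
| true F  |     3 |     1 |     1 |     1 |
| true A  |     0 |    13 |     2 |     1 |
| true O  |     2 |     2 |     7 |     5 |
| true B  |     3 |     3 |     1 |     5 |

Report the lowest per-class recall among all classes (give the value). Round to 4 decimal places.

Per-class recall (TP/(TP+FN)):
  F: TP=3, FN=1+1+1=3 → 3/6 = 0.50000
  A: TP=13, FN=0+2+1=3 → 13/16 = 0.81250
  O: TP=7, FN=2+2+5=9 → 7/16 = 0.43750
  B: TP=5, FN=3+3+1=7 → 5/12 = 0.41667
Lowest is class 'B' with recall = 0.4167.

0.4167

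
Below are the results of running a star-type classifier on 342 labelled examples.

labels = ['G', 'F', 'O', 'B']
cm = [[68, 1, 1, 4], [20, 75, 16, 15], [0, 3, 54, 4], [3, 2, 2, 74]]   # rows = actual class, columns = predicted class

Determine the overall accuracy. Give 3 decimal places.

0.792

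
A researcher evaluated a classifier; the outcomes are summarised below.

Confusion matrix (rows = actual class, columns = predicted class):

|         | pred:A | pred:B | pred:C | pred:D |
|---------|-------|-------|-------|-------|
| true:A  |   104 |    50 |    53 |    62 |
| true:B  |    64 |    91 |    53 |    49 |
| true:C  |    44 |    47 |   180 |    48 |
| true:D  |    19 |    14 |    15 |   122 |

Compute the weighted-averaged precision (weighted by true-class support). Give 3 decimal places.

0.494

Per-class precision (TP/(TP+FP)):
  A: TP=104, FP=64+44+19=127 → 104/231 = 0.4502
  B: TP=91, FP=50+47+14=111 → 91/202 = 0.4505
  C: TP=180, FP=53+53+15=121 → 180/301 = 0.5980
  D: TP=122, FP=62+49+48=159 → 122/281 = 0.4342
Weighted-precision = Σ (supportᵢ/N)·precisionᵢ with N=1015: (269/1015)·0.4502 + (257/1015)·0.4505 + (319/1015)·0.5980 + (170/1015)·0.4342 = 0.494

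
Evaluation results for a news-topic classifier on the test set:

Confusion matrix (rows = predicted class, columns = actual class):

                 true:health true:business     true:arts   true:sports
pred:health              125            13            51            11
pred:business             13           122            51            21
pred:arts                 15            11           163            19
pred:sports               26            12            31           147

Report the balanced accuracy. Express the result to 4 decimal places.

Balanced accuracy = mean of per-class recall.
  health: recall = 125/179 = 0.69832
  business: recall = 122/158 = 0.77215
  arts: recall = 163/296 = 0.55068
  sports: recall = 147/198 = 0.74242
Mean = (0.69832 + 0.77215 + 0.55068 + 0.74242) / 4 = 0.6909

0.6909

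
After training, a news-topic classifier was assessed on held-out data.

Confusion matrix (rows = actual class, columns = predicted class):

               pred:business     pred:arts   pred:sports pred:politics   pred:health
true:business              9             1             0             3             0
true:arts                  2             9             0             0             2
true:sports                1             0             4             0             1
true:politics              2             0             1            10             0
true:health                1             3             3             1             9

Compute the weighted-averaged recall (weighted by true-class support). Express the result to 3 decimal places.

0.661

Per-class recall (TP/(TP+FN)):
  business: TP=9, FN=1+0+3+0=4 → 9/13 = 0.6923
  arts: TP=9, FN=2+0+0+2=4 → 9/13 = 0.6923
  sports: TP=4, FN=1+0+0+1=2 → 4/6 = 0.6667
  politics: TP=10, FN=2+0+1+0=3 → 10/13 = 0.7692
  health: TP=9, FN=1+3+3+1=8 → 9/17 = 0.5294
Weighted-recall = Σ (supportᵢ/N)·recallᵢ with N=62: (13/62)·0.6923 + (13/62)·0.6923 + (6/62)·0.6667 + (13/62)·0.7692 + (17/62)·0.5294 = 0.661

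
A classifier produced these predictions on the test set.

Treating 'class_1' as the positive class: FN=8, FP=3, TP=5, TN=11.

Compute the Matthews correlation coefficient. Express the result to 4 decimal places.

MCC = (TP·TN − FP·FN) / √((TP+FP)(TP+FN)(TN+FP)(TN+FN))
Numerator = 5·11 − 3·8 = 31
Denominator = √(8·13·14·19) = √27664 = 166.3250
MCC = 31 / 166.3250 = 0.1864

0.1864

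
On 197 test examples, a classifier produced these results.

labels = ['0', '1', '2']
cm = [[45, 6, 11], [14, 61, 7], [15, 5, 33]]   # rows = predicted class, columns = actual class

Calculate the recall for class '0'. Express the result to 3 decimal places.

Treat '0' as positive and all other classes as negative.
recall = TP/(TP+FN).
0: TP=45, FN=14+15=29 → 45/74 = 0.6081

0.608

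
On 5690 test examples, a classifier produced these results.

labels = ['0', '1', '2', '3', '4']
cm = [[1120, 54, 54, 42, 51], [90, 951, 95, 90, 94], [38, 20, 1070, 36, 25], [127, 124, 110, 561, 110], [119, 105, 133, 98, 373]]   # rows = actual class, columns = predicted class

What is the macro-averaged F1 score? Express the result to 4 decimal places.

0.6898

Per-class F1 score (2·TP/(2·TP+FP+FN)):
  0: TP=1120, FP=90+38+127+119=374, FN=54+54+42+51=201 → 2240/2815 = 0.79574
  1: TP=951, FP=54+20+124+105=303, FN=90+95+90+94=369 → 1902/2574 = 0.73893
  2: TP=1070, FP=54+95+110+133=392, FN=38+20+36+25=119 → 2140/2651 = 0.80724
  3: TP=561, FP=42+90+36+98=266, FN=127+124+110+110=471 → 1122/1859 = 0.60355
  4: TP=373, FP=51+94+25+110=280, FN=119+105+133+98=455 → 746/1481 = 0.50371
Macro-F1 score = mean = (0.79574 + 0.73893 + 0.80724 + 0.60355 + 0.50371) / 5 = 0.6898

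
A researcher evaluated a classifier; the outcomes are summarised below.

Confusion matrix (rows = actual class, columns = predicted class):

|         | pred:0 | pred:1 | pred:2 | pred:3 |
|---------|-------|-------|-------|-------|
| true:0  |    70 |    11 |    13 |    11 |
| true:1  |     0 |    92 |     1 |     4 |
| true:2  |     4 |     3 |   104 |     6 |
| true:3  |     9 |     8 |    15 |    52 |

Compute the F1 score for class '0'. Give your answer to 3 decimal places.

0.745

Treat '0' as positive and all other classes as negative.
F1 score = 2·TP/(2·TP+FP+FN).
0: TP=70, FP=0+4+9=13, FN=11+13+11=35 → 140/188 = 0.7447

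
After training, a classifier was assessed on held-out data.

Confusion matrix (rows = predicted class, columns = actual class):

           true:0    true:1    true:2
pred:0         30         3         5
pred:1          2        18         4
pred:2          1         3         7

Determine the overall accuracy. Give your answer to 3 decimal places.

0.753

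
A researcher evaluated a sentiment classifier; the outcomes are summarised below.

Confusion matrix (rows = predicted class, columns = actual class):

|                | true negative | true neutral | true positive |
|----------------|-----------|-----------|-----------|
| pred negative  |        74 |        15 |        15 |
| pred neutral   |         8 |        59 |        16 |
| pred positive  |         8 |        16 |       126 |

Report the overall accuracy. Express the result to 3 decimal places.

Accuracy = trace / total = (74+59+126=259) / 337 = 259/337 = 0.769

0.769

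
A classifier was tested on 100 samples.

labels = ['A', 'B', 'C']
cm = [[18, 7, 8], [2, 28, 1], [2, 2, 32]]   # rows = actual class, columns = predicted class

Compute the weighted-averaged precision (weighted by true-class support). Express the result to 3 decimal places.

0.786

Per-class precision (TP/(TP+FP)):
  A: TP=18, FP=2+2=4 → 18/22 = 0.8182
  B: TP=28, FP=7+2=9 → 28/37 = 0.7568
  C: TP=32, FP=8+1=9 → 32/41 = 0.7805
Weighted-precision = Σ (supportᵢ/N)·precisionᵢ with N=100: (33/100)·0.8182 + (31/100)·0.7568 + (36/100)·0.7805 = 0.786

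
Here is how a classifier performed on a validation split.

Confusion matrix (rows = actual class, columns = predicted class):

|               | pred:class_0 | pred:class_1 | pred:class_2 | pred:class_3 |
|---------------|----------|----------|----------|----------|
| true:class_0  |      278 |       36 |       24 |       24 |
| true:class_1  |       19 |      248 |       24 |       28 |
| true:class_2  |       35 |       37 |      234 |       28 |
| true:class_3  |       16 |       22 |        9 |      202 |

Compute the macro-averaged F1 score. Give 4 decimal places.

0.7605

Per-class F1 score (2·TP/(2·TP+FP+FN)):
  class_0: TP=278, FP=19+35+16=70, FN=36+24+24=84 → 556/710 = 0.78310
  class_1: TP=248, FP=36+37+22=95, FN=19+24+28=71 → 496/662 = 0.74924
  class_2: TP=234, FP=24+24+9=57, FN=35+37+28=100 → 468/625 = 0.74880
  class_3: TP=202, FP=24+28+28=80, FN=16+22+9=47 → 404/531 = 0.76083
Macro-F1 score = mean = (0.78310 + 0.74924 + 0.74880 + 0.76083) / 4 = 0.7605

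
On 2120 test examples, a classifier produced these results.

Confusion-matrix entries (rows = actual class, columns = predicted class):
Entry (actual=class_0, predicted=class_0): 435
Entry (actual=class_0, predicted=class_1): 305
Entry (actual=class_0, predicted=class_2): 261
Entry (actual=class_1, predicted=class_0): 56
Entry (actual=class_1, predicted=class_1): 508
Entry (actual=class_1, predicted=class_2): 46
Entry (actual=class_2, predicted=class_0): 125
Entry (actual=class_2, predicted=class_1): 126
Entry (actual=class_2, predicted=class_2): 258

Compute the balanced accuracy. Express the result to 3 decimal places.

0.591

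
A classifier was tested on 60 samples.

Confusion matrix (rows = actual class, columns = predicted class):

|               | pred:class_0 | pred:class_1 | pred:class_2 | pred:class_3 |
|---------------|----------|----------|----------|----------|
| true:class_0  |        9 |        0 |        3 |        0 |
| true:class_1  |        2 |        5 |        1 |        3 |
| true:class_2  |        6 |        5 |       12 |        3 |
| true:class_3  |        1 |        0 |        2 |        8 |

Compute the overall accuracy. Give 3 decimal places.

0.567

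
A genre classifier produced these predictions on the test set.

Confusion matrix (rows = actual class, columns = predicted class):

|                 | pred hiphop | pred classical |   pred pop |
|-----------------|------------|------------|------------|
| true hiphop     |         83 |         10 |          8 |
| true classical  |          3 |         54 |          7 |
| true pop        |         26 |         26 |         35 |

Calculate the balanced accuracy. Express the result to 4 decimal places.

0.6893

Balanced accuracy = mean of per-class recall.
  hiphop: recall = 83/101 = 0.82178
  classical: recall = 54/64 = 0.84375
  pop: recall = 35/87 = 0.40230
Mean = (0.82178 + 0.84375 + 0.40230) / 3 = 0.6893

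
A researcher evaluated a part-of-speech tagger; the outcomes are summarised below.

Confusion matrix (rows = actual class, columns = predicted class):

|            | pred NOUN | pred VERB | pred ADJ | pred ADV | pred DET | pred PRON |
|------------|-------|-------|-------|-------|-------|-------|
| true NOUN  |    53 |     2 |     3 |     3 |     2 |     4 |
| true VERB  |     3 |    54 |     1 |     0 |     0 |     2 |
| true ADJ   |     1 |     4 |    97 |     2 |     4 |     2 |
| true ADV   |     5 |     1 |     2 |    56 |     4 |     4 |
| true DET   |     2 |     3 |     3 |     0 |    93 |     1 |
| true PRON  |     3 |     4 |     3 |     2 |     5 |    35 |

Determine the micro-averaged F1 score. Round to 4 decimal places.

0.8380

Micro-averaging pools counts across classes: ΣTP=388, ΣFP=75, ΣFN=75.
Micro-F1 score = 2·TP/(2·TP+FP+FN) on pooled counts = 0.8380 (equals overall accuracy in single-label multiclass).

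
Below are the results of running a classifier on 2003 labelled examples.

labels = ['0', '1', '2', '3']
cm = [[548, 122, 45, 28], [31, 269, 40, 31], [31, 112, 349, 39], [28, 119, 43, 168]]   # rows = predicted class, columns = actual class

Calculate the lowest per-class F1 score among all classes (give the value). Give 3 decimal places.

0.538

Per-class F1 score (2·TP/(2·TP+FP+FN)):
  0: TP=548, FP=122+45+28=195, FN=31+31+28=90 → 1096/1381 = 0.7936
  1: TP=269, FP=31+40+31=102, FN=122+112+119=353 → 538/993 = 0.5418
  2: TP=349, FP=31+112+39=182, FN=45+40+43=128 → 698/1008 = 0.6925
  3: TP=168, FP=28+119+43=190, FN=28+31+39=98 → 336/624 = 0.5385
Lowest is class '3' with F1 score = 0.538.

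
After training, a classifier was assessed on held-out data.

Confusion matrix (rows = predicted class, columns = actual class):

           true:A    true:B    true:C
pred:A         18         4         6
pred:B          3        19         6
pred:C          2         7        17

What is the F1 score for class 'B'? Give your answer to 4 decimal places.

One-vs-rest for 'B': TP = diagonal; FP = other classes predicted 'B'; FN = 'B' predicted as other.
F1 score = 2·TP/(2·TP+FP+FN).
B: TP=19, FP=3+6=9, FN=4+7=11 → 38/58 = 0.65517

0.6552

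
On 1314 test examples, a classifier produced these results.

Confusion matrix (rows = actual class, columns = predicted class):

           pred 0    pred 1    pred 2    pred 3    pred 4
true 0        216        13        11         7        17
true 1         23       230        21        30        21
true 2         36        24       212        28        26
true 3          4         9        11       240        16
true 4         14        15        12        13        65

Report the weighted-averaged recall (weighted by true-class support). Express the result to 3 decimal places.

Per-class recall (TP/(TP+FN)):
  0: TP=216, FN=13+11+7+17=48 → 216/264 = 0.8182
  1: TP=230, FN=23+21+30+21=95 → 230/325 = 0.7077
  2: TP=212, FN=36+24+28+26=114 → 212/326 = 0.6503
  3: TP=240, FN=4+9+11+16=40 → 240/280 = 0.8571
  4: TP=65, FN=14+15+12+13=54 → 65/119 = 0.5462
Weighted-recall = Σ (supportᵢ/N)·recallᵢ with N=1314: (264/1314)·0.8182 + (325/1314)·0.7077 + (326/1314)·0.6503 + (280/1314)·0.8571 + (119/1314)·0.5462 = 0.733

0.733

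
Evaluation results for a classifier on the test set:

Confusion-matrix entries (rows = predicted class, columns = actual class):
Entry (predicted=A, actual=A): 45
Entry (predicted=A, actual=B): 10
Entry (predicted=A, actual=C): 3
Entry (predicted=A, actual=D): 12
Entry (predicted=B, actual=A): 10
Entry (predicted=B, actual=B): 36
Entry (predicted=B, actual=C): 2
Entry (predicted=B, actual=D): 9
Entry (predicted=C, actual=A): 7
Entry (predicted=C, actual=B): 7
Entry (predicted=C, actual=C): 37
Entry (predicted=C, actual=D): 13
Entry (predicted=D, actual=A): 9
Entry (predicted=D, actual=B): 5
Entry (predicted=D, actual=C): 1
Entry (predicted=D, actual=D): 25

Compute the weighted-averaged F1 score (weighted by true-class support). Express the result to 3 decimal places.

0.611

Per-class F1 score (2·TP/(2·TP+FP+FN)):
  A: TP=45, FP=10+3+12=25, FN=10+7+9=26 → 90/141 = 0.6383
  B: TP=36, FP=10+2+9=21, FN=10+7+5=22 → 72/115 = 0.6261
  C: TP=37, FP=7+7+13=27, FN=3+2+1=6 → 74/107 = 0.6916
  D: TP=25, FP=9+5+1=15, FN=12+9+13=34 → 50/99 = 0.5051
Weighted-F1 score = Σ (supportᵢ/N)·F1 scoreᵢ with N=231: (71/231)·0.6383 + (58/231)·0.6261 + (43/231)·0.6916 + (59/231)·0.5051 = 0.611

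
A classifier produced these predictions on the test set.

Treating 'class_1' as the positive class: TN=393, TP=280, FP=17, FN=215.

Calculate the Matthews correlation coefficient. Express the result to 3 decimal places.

MCC = (TP·TN − FP·FN) / √((TP+FP)(TP+FN)(TN+FP)(TN+FN))
Numerator = 280·393 − 17·215 = 106385
Denominator = √(297·495·410·608) = √36647899200 = 191436.4103
MCC = 106385 / 191436.4103 = 0.556

0.556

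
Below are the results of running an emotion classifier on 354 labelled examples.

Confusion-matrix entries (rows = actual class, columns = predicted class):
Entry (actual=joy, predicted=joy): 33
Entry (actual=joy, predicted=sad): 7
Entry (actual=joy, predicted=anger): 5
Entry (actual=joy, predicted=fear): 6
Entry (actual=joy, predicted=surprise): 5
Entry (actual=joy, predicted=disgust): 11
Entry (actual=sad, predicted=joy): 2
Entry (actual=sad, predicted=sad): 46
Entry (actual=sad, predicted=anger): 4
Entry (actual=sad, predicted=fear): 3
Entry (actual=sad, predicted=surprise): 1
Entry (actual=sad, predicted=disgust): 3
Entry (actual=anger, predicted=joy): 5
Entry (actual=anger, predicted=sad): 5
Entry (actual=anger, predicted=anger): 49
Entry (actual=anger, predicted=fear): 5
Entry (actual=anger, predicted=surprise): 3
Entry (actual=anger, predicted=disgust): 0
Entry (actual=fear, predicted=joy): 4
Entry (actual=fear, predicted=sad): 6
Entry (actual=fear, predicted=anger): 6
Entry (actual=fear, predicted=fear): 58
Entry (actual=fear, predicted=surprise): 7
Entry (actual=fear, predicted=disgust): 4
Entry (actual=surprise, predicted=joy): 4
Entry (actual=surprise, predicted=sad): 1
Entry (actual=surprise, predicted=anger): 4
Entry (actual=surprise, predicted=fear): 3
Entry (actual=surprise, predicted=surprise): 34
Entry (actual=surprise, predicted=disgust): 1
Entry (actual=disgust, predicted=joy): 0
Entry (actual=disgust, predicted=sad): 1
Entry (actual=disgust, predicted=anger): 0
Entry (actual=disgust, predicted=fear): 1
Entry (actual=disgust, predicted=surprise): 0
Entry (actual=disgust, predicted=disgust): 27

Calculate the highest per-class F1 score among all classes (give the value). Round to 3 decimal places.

Per-class F1 score (2·TP/(2·TP+FP+FN)):
  joy: TP=33, FP=2+5+4+4+0=15, FN=7+5+6+5+11=34 → 66/115 = 0.5739
  sad: TP=46, FP=7+5+6+1+1=20, FN=2+4+3+1+3=13 → 92/125 = 0.7360
  anger: TP=49, FP=5+4+6+4+0=19, FN=5+5+5+3+0=18 → 98/135 = 0.7259
  fear: TP=58, FP=6+3+5+3+1=18, FN=4+6+6+7+4=27 → 116/161 = 0.7205
  surprise: TP=34, FP=5+1+3+7+0=16, FN=4+1+4+3+1=13 → 68/97 = 0.7010
  disgust: TP=27, FP=11+3+0+4+1=19, FN=0+1+0+1+0=2 → 54/75 = 0.7200
Highest is class 'sad' with F1 score = 0.736.

0.736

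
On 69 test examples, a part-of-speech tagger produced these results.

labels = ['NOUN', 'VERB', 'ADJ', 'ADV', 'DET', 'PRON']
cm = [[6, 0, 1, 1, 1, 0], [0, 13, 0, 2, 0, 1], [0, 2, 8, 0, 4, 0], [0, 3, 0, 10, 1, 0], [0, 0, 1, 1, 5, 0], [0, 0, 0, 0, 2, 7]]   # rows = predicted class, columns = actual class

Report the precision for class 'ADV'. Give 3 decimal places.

0.714

precision = TP/(TP+FP).
ADV: TP=10, FP=0+3+0+1+0=4 → 10/14 = 0.7143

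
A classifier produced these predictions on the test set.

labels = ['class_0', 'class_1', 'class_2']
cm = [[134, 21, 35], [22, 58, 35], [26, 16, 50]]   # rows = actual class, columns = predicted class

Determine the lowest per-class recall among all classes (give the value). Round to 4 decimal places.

Per-class recall (TP/(TP+FN)):
  class_0: TP=134, FN=21+35=56 → 134/190 = 0.70526
  class_1: TP=58, FN=22+35=57 → 58/115 = 0.50435
  class_2: TP=50, FN=26+16=42 → 50/92 = 0.54348
Lowest is class 'class_1' with recall = 0.5043.

0.5043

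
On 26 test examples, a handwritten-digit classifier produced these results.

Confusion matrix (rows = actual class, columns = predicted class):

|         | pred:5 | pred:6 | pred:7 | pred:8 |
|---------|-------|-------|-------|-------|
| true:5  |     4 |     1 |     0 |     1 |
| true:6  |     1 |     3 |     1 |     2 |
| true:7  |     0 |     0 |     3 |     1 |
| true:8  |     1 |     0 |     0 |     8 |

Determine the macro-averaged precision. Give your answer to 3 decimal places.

0.708

Per-class precision (TP/(TP+FP)):
  5: TP=4, FP=1+0+1=2 → 4/6 = 0.6667
  6: TP=3, FP=1+0+0=1 → 3/4 = 0.7500
  7: TP=3, FP=0+1+0=1 → 3/4 = 0.7500
  8: TP=8, FP=1+2+1=4 → 8/12 = 0.6667
Macro-precision = mean = (0.6667 + 0.7500 + 0.7500 + 0.6667) / 4 = 0.708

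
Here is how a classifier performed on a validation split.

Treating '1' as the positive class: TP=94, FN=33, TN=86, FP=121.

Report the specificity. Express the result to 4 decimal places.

Specificity = TN/(TN+FP) = 86/(86+121) = 0.4155

0.4155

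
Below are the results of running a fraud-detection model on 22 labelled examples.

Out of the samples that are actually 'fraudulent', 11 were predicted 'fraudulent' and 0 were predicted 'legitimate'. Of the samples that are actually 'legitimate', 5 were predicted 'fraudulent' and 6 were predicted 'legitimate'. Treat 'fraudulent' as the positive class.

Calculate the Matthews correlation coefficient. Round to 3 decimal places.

MCC = (TP·TN − FP·FN) / √((TP+FP)(TP+FN)(TN+FP)(TN+FN))
Numerator = 11·6 − 5·0 = 66
Denominator = √(16·11·11·6) = √11616 = 107.7775
MCC = 66 / 107.7775 = 0.612

0.612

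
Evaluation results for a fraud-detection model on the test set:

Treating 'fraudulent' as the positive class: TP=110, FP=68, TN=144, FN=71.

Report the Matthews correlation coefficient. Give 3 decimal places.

0.287

MCC = (TP·TN − FP·FN) / √((TP+FP)(TP+FN)(TN+FP)(TN+FN))
Numerator = 110·144 − 68·71 = 11012
Denominator = √(178·181·212·215) = √1468496440 = 38320.9661
MCC = 11012 / 38320.9661 = 0.287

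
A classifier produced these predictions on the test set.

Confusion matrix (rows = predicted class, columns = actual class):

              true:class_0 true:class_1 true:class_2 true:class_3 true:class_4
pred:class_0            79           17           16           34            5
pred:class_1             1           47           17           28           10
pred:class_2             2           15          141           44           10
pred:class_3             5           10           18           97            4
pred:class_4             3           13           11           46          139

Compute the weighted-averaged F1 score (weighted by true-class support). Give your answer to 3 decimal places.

0.607

Per-class F1 score (2·TP/(2·TP+FP+FN)):
  class_0: TP=79, FP=17+16+34+5=72, FN=1+2+5+3=11 → 158/241 = 0.6556
  class_1: TP=47, FP=1+17+28+10=56, FN=17+15+10+13=55 → 94/205 = 0.4585
  class_2: TP=141, FP=2+15+44+10=71, FN=16+17+18+11=62 → 282/415 = 0.6795
  class_3: TP=97, FP=5+10+18+4=37, FN=34+28+44+46=152 → 194/383 = 0.5065
  class_4: TP=139, FP=3+13+11+46=73, FN=5+10+10+4=29 → 278/380 = 0.7316
Weighted-F1 score = Σ (supportᵢ/N)·F1 scoreᵢ with N=812: (90/812)·0.6556 + (102/812)·0.4585 + (203/812)·0.6795 + (249/812)·0.5065 + (168/812)·0.7316 = 0.607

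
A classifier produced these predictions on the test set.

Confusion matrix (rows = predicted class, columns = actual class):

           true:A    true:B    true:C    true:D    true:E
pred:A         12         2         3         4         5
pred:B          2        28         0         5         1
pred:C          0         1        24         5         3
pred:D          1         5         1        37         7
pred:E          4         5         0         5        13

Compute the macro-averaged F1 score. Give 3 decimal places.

0.641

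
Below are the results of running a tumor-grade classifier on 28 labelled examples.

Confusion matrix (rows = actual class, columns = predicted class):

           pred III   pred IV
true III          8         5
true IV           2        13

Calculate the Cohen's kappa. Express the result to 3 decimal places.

Observed agreement pₒ = trace/N = 21/28 = 0.7500
Expected agreement pₑ = Σ (rowᵢ·colᵢ)/N² = (13·10 + 15·18)/28² = 0.5102
κ = (pₒ − pₑ)/(1 − pₑ) = (0.7500 − 0.5102)/(1 − 0.5102) = 0.490

0.490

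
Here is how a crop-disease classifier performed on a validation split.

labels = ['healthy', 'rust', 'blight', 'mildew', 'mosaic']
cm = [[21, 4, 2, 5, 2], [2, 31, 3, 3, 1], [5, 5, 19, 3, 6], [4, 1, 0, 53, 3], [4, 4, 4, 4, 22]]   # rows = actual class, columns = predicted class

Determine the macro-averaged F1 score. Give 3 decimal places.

Per-class F1 score (2·TP/(2·TP+FP+FN)):
  healthy: TP=21, FP=2+5+4+4=15, FN=4+2+5+2=13 → 42/70 = 0.6000
  rust: TP=31, FP=4+5+1+4=14, FN=2+3+3+1=9 → 62/85 = 0.7294
  blight: TP=19, FP=2+3+0+4=9, FN=5+5+3+6=19 → 38/66 = 0.5758
  mildew: TP=53, FP=5+3+3+4=15, FN=4+1+0+3=8 → 106/129 = 0.8217
  mosaic: TP=22, FP=2+1+6+3=12, FN=4+4+4+4=16 → 44/72 = 0.6111
Macro-F1 score = mean = (0.6000 + 0.7294 + 0.5758 + 0.8217 + 0.6111) / 5 = 0.668

0.668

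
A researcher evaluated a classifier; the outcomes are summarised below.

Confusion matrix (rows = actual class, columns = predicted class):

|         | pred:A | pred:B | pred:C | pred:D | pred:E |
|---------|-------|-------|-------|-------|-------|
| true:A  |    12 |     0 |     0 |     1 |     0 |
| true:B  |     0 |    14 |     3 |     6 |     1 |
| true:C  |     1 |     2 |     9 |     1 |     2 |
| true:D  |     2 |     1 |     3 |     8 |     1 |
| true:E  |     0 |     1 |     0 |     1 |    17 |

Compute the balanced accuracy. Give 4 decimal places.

0.7069

Balanced accuracy = mean of per-class recall.
  A: recall = 12/13 = 0.92308
  B: recall = 14/24 = 0.58333
  C: recall = 9/15 = 0.60000
  D: recall = 8/15 = 0.53333
  E: recall = 17/19 = 0.89474
Mean = (0.92308 + 0.58333 + 0.60000 + 0.53333 + 0.89474) / 5 = 0.7069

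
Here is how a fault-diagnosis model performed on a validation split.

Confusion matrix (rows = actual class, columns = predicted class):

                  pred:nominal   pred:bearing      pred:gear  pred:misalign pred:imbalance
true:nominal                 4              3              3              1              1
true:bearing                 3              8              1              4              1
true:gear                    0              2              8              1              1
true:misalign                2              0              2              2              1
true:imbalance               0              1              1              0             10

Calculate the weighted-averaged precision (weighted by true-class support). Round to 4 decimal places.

0.5295

Per-class precision (TP/(TP+FP)):
  nominal: TP=4, FP=3+0+2+0=5 → 4/9 = 0.44444
  bearing: TP=8, FP=3+2+0+1=6 → 8/14 = 0.57143
  gear: TP=8, FP=3+1+2+1=7 → 8/15 = 0.53333
  misalign: TP=2, FP=1+4+1+0=6 → 2/8 = 0.25000
  imbalance: TP=10, FP=1+1+1+1=4 → 10/14 = 0.71429
Weighted-precision = Σ (supportᵢ/N)·precisionᵢ with N=60: (12/60)·0.44444 + (17/60)·0.57143 + (12/60)·0.53333 + (7/60)·0.25000 + (12/60)·0.71429 = 0.5295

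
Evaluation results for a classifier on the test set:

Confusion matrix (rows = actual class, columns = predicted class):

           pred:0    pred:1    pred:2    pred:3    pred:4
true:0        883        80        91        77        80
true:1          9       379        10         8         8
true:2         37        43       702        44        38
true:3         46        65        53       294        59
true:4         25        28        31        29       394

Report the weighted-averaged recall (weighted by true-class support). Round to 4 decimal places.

0.7549

Per-class recall (TP/(TP+FN)):
  0: TP=883, FN=80+91+77+80=328 → 883/1211 = 0.72915
  1: TP=379, FN=9+10+8+8=35 → 379/414 = 0.91546
  2: TP=702, FN=37+43+44+38=162 → 702/864 = 0.81250
  3: TP=294, FN=46+65+53+59=223 → 294/517 = 0.56867
  4: TP=394, FN=25+28+31+29=113 → 394/507 = 0.77712
Weighted-recall = Σ (supportᵢ/N)·recallᵢ with N=3513: (1211/3513)·0.72915 + (414/3513)·0.91546 + (864/3513)·0.81250 + (517/3513)·0.56867 + (507/3513)·0.77712 = 0.7549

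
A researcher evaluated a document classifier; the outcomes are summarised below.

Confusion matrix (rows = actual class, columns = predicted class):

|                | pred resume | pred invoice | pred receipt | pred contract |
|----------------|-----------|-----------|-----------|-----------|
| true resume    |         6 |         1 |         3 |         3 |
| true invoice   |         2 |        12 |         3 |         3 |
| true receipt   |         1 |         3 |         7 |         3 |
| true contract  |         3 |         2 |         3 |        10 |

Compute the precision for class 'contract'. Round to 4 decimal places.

0.5263

One-vs-rest for 'contract': TP = diagonal; FP = other classes predicted 'contract'; FN = 'contract' predicted as other.
precision = TP/(TP+FP).
contract: TP=10, FP=3+3+3=9 → 10/19 = 0.52632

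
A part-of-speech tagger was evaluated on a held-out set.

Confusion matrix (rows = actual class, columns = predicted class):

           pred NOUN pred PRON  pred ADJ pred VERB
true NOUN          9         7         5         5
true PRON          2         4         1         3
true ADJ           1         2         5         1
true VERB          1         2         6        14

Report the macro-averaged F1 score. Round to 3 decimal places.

0.444

Per-class F1 score (2·TP/(2·TP+FP+FN)):
  NOUN: TP=9, FP=2+1+1=4, FN=7+5+5=17 → 18/39 = 0.4615
  PRON: TP=4, FP=7+2+2=11, FN=2+1+3=6 → 8/25 = 0.3200
  ADJ: TP=5, FP=5+1+6=12, FN=1+2+1=4 → 10/26 = 0.3846
  VERB: TP=14, FP=5+3+1=9, FN=1+2+6=9 → 28/46 = 0.6087
Macro-F1 score = mean = (0.4615 + 0.3200 + 0.3846 + 0.6087) / 4 = 0.444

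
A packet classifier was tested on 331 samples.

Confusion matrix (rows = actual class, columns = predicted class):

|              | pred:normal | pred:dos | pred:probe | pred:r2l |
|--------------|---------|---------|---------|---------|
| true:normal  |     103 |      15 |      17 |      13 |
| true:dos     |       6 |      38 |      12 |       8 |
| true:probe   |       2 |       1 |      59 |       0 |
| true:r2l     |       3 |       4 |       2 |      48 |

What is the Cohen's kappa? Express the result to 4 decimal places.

0.6543

Observed agreement pₒ = trace/N = 248/331 = 0.74924
Expected agreement pₑ = Σ (rowᵢ·colᵢ)/N² = (148·114 + 64·58 + 62·90 + 57·69)/331² = 0.27471
κ = (pₒ − pₑ)/(1 − pₑ) = (0.74924 − 0.27471)/(1 − 0.27471) = 0.6543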